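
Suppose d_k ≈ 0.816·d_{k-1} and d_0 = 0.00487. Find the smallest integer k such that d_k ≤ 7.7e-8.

After k steps, d_k ≈ 0.00487·0.816^k.
Need 0.816^k ≤ 7.7e-8/0.00487 = 1.58111e-05.
k ≥ ln(1.58111e-05)/ln(0.816) = -11.0548/-0.20334 = 54.366.
Smallest integer k = 55.

55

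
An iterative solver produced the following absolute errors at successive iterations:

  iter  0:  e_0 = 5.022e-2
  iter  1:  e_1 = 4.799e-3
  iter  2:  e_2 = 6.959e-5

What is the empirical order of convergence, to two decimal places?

p ≈ ln(e_2/e_1) / ln(e_1/e_0)
  = ln(6.959e-5/4.799e-3) / ln(4.799e-3/5.022e-2)
  = ln(0.0145009) / ln(0.0955595)
  = -4.23354 / -2.34801 ≈ 1.80303

1.80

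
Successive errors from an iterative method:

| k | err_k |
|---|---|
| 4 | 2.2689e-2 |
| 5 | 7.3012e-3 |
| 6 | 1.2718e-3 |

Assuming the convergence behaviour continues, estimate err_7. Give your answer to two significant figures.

First estimate the order: p ≈ ln(err_6/err_5) / ln(err_5/err_4) = ln(1.2718e-3/7.3012e-3)/ln(7.3012e-3/2.2689e-2) = ln(0.174191)/ln(0.321795) ≈ 1.5413.
Then err_7 ≈ err_6·(err_6/err_5)^p = 1.2718e-3·(0.174191)^1.5413 = 1.2718e-3·0.0676383 ≈ 8.602e-05.

8.6e-5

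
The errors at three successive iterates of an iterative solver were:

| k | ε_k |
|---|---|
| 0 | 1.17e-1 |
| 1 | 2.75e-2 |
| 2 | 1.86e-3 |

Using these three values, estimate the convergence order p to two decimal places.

p ≈ ln(ε_2/ε_1) / ln(ε_1/ε_0)
  = ln(1.86e-3/2.75e-2) / ln(2.75e-2/1.17e-1)
  = ln(0.0676364) / ln(0.235043)
  = -2.69361 / -1.44799 ≈ 1.86024

1.86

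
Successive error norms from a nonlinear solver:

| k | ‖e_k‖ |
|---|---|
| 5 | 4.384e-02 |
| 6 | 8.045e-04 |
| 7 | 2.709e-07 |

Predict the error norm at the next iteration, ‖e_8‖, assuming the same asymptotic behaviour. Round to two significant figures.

3.1e-14

First estimate the order: p ≈ ln(‖e_7‖/‖e_6‖) / ln(‖e_6‖/‖e_5‖) = ln(2.709e-07/8.045e-04)/ln(8.045e-04/4.384e-02) = ln(0.000336731)/ln(0.0183508) ≈ 2.0000.
Then ‖e_8‖ ≈ ‖e_7‖·(‖e_7‖/‖e_6‖)^p = 2.709e-07·(0.000336731)^2.0000 = 2.709e-07·1.13388e-07 ≈ 3.072e-14.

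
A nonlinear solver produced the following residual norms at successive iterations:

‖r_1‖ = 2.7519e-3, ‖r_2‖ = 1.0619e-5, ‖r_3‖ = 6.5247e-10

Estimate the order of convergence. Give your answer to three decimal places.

p ≈ ln(‖r_3‖/‖r_2‖) / ln(‖r_2‖/‖r_1‖)
  = ln(6.5247e-10/1.0619e-5) / ln(1.0619e-5/2.7519e-3)
  = ln(6.14436e-05) / ln(0.00385879)
  = -9.697391 / -5.557402 ≈ 1.744950

1.745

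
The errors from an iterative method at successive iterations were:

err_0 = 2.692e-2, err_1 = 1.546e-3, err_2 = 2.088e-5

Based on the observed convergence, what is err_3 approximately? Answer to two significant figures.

First estimate the order: p ≈ ln(err_2/err_1) / ln(err_1/err_0) = ln(2.088e-5/1.546e-3)/ln(1.546e-3/2.692e-2) = ln(0.0135058)/ln(0.0574294) ≈ 1.5066.
Then err_3 ≈ err_2·(err_2/err_1)^p = 2.088e-5·(0.0135058)^1.5066 = 2.088e-5·0.0015256 ≈ 3.185e-08.

3.2e-8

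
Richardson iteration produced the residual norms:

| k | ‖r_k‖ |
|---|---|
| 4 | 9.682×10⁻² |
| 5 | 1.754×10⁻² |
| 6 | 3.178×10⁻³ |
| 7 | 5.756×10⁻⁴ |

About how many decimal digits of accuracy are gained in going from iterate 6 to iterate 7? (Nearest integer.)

1

Digits gained ≈ log₁₀(‖r_6‖/‖r_7‖) = log₁₀(3.178×10⁻³/5.756×10⁻⁴) = log₁₀(5.5212) ≈ 0.742.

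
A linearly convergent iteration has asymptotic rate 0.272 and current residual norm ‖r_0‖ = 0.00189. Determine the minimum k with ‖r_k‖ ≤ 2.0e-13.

After k steps, ‖r_k‖ ≈ 0.00189·0.272^k.
Need 0.272^k ≤ 2.0e-13/0.00189 = 1.0582e-10.
k ≥ ln(1.0582e-10)/ln(0.272) = -22.9693/-1.30195 = 17.642.
Smallest integer k = 18.

18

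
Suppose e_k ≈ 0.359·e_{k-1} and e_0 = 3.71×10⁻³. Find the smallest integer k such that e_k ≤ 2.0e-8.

After k steps, e_k ≈ 3.71×10⁻³·0.359^k.
Need 0.359^k ≤ 2.0e-8/3.71×10⁻³ = 5.39084e-06.
k ≥ ln(5.39084e-06)/ln(0.359) = -12.1308/-1.02443 = 11.842.
Smallest integer k = 12.

12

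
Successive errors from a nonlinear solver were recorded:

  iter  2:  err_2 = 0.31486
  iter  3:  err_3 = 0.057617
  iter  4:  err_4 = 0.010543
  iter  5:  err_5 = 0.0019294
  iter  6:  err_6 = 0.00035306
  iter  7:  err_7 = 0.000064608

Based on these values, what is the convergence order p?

1

Consecutive ratios: err_7/err_6 = 0.000064608/0.00035306 = 0.182994, err_6/err_5 = 0.00035306/0.0019294 = 0.18299.
p ≈ ln(0.182994)/ln(0.18299) = -1.6983/-1.6983 ≈ 1.00.
So the convergence is linear (order 1).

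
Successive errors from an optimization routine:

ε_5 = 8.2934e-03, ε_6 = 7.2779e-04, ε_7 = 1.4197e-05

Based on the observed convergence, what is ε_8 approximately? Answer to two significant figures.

2.4e-8

First estimate the order: p ≈ ln(ε_7/ε_6) / ln(ε_6/ε_5) = ln(1.4197e-05/7.2779e-04)/ln(7.2779e-04/8.2934e-03) = ln(0.019507)/ln(0.0877553) ≈ 1.6180.
Then ε_8 ≈ ε_7·(ε_7/ε_6)^p = 1.4197e-05·(0.019507)^1.6180 = 1.4197e-05·0.0017121 ≈ 2.431e-08.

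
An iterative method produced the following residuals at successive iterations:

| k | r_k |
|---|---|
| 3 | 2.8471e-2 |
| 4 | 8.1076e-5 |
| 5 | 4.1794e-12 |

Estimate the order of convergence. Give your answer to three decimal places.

2.863

p ≈ ln(r_5/r_4) / ln(r_4/r_3)
  = ln(4.1794e-12/8.1076e-5) / ln(8.1076e-5/2.8471e-2)
  = ln(5.15492e-08) / ln(0.00284767)
  = -16.780729 / -5.861254 ≈ 2.862993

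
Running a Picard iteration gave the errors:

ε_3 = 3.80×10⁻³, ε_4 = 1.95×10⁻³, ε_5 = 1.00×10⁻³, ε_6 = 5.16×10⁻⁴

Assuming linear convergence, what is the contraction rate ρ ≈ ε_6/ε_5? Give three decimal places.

0.516

ρ ≈ ε_6/ε_5 = 5.16×10⁻⁴/1.00×10⁻³ = 0.51600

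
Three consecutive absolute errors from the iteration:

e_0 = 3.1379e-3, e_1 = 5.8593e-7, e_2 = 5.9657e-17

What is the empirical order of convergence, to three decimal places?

2.680

p ≈ ln(e_2/e_1) / ln(e_1/e_0)
  = ln(5.9657e-17/5.8593e-7) / ln(5.8593e-7/3.1379e-3)
  = ln(1.01816e-10) / ln(0.000186727)
  = -23.007854 / -8.585863 ≈ 2.679737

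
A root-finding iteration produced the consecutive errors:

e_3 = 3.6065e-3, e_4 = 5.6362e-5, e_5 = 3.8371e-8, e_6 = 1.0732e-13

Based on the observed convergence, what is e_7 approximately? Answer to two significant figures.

First estimate the order: p ≈ ln(e_6/e_5) / ln(e_5/e_4) = ln(1.0732e-13/3.8371e-8)/ln(3.8371e-8/5.6362e-5) = ln(2.7969e-06)/ln(0.000680796) ≈ 1.7535.
Then e_7 ≈ e_6·(e_6/e_5)^p = 1.0732e-13·(2.7969e-06)^1.7535 = 1.0732e-13·1.82914e-10 ≈ 1.963e-23.

2.0e-23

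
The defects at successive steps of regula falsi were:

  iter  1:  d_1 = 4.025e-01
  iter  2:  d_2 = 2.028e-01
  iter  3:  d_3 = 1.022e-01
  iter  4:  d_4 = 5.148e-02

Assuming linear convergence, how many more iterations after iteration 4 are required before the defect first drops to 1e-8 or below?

Rate ρ ≈ d_4/d_3 = 5.148e-02/1.022e-01 = 0.5037.
After j more steps, d_{4+j} ≈ 5.148e-02·ρ^j; need ρ^j ≤ 1e-8/5.148e-02 = 1.9425e-07.
j ≥ ln(1.9425e-07)/ln(0.5037) = -15.4541/-0.68577 = 22.535.
So 23 more iterations are needed.

23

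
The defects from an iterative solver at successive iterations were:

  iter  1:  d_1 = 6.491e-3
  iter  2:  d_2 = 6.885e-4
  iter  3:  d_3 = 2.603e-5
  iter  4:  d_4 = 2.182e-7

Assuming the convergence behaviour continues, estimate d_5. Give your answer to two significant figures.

First estimate the order: p ≈ ln(d_4/d_3) / ln(d_3/d_2) = ln(2.182e-7/2.603e-5)/ln(2.603e-5/6.885e-4) = ln(0.00838264)/ln(0.0378068) ≈ 1.4599.
Then d_5 ≈ d_4·(d_4/d_3)^p = 2.182e-7·(0.00838264)^1.4599 = 2.182e-7·0.000929702 ≈ 2.029e-10.

2.0e-10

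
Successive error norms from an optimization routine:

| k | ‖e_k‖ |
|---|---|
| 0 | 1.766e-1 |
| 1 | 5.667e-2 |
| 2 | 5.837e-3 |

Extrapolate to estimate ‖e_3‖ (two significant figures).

6.2e-5

First estimate the order: p ≈ ln(‖e_2‖/‖e_1‖) / ln(‖e_1‖/‖e_0‖) = ln(5.837e-3/5.667e-2)/ln(5.667e-2/1.766e-1) = ln(0.103)/ln(0.320895) ≈ 1.9998.
Then ‖e_3‖ ≈ ‖e_2‖·(‖e_2‖/‖e_1‖)^p = 5.837e-3·(0.103)^1.9998 = 5.837e-3·0.0106138 ≈ 6.195e-05.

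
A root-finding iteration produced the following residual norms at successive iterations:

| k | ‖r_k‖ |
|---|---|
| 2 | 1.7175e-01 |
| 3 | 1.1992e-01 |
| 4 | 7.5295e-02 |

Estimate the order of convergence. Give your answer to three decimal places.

1.296

p ≈ ln(‖r_4‖/‖r_3‖) / ln(‖r_3‖/‖r_2‖)
  = ln(7.5295e-02/1.1992e-01) / ln(1.1992e-01/1.7175e-01)
  = ln(0.627877) / ln(0.698224)
  = -0.465411 / -0.359215 ≈ 1.295634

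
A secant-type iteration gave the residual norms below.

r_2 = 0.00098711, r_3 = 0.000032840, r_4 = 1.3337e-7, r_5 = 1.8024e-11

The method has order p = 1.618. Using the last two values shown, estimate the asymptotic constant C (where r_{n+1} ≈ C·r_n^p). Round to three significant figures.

C ≈ r_5 / r_4^1.618
  = 1.8024e-11 / (1.3337e-7)^1.618
  = 1.8024e-11 / 7.52219e-12 ≈ 2.3961

2.40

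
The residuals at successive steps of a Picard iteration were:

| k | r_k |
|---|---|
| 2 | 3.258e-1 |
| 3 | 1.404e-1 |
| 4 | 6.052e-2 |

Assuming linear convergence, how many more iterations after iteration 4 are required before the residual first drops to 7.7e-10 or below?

22

Rate ρ ≈ r_4/r_3 = 6.052e-2/1.404e-1 = 0.4311.
After j more steps, r_{4+j} ≈ 6.052e-2·ρ^j; need ρ^j ≤ 7.7e-10/6.052e-2 = 1.27231e-08.
j ≥ ln(1.27231e-08)/ln(0.4311) = -18.1798/-0.84142 = 21.606.
So 22 more iterations are needed.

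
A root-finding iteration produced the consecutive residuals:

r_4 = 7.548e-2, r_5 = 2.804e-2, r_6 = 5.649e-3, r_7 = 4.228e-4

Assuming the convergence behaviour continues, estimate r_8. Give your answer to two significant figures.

6.4e-6

First estimate the order: p ≈ ln(r_7/r_6) / ln(r_6/r_5) = ln(4.228e-4/5.649e-3)/ln(5.649e-3/2.804e-2) = ln(0.0748451)/ln(0.201462) ≈ 1.6180.
Then r_8 ≈ r_7·(r_7/r_6)^p = 4.228e-4·(0.0748451)^1.6180 = 4.228e-4·0.0150798 ≈ 6.376e-06.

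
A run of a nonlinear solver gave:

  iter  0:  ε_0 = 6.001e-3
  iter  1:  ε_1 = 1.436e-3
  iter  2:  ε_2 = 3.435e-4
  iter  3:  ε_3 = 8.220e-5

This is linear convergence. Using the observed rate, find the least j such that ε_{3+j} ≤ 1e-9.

8

Rate ρ ≈ ε_3/ε_2 = 8.220e-5/3.435e-4 = 0.2393.
After j more steps, ε_{3+j} ≈ 8.220e-5·ρ^j; need ρ^j ≤ 1e-9/8.220e-5 = 1.21655e-05.
j ≥ ln(1.21655e-05)/ln(0.2393) = -11.3169/-1.43004 = 7.914.
So 8 more iterations are needed.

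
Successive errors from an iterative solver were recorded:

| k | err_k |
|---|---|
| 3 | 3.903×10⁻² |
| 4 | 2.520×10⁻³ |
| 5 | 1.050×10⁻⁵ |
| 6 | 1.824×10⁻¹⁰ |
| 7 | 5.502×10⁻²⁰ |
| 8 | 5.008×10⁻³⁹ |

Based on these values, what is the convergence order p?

2

Consecutive ratios: err_8/err_7 = 5.008×10⁻³⁹/5.502×10⁻²⁰ = 9.10214e-20, err_7/err_6 = 5.502×10⁻²⁰/1.824×10⁻¹⁰ = 3.01645e-10.
p ≈ ln(9.10214e-20)/ln(3.01645e-10) = -43.8432/-21.9218 ≈ 2.00.
So the convergence is quadratic (order 2).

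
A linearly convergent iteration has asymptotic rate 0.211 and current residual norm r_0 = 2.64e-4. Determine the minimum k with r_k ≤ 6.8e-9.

7

After k steps, r_k ≈ 2.64e-4·0.211^k.
Need 0.211^k ≤ 6.8e-9/2.64e-4 = 2.57576e-05.
k ≥ ln(2.57576e-05)/ln(0.211) = -10.5668/-1.55590 = 6.791.
Smallest integer k = 7.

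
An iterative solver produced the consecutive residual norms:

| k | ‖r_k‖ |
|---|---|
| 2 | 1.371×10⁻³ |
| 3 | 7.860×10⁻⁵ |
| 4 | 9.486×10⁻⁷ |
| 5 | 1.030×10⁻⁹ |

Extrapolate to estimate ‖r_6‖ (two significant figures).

2.7e-14

First estimate the order: p ≈ ln(‖r_5‖/‖r_4‖) / ln(‖r_4‖/‖r_3‖) = ln(1.030×10⁻⁹/9.486×10⁻⁷)/ln(9.486×10⁻⁷/7.860×10⁻⁵) = ln(0.00108581)/ln(0.0120687) ≈ 1.5452.
Then ‖r_6‖ ≈ ‖r_5‖·(‖r_5‖/‖r_4‖)^p = 1.030×10⁻⁹·(0.00108581)^1.5452 = 1.030×10⁻⁹·2.62813e-05 ≈ 2.707e-14.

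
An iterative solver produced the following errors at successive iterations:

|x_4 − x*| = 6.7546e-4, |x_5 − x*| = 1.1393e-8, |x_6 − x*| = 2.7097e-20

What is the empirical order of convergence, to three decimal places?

2.435

p ≈ ln(|x_6 − x*|/|x_5 − x*|) / ln(|x_5 − x*|/|x_4 − x*|)
  = ln(2.7097e-20/1.1393e-8) / ln(1.1393e-8/6.7546e-4)
  = ln(2.37839e-12) / ln(1.6867e-05)
  = -26.764597 / -10.990152 ≈ 2.435325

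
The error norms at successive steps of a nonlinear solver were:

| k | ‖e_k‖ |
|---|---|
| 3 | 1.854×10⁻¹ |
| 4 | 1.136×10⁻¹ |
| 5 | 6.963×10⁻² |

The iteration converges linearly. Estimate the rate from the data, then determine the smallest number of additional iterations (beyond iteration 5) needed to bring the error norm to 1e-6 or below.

23

Rate ρ ≈ ‖e_5‖/‖e_4‖ = 6.963×10⁻²/1.136×10⁻¹ = 0.6129.
After j more steps, ‖e_{5+j}‖ ≈ 6.963×10⁻²·ρ^j; need ρ^j ≤ 1e-6/6.963×10⁻² = 1.43616e-05.
j ≥ ln(1.43616e-05)/ln(0.6129) = -11.1510/-0.48955 = 22.778.
So 23 more iterations are needed.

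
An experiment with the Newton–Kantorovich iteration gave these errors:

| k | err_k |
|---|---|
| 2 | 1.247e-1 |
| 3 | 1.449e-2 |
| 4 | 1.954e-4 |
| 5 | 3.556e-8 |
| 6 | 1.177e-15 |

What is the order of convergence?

2

Consecutive ratios: err_6/err_5 = 1.177e-15/3.556e-8 = 3.3099e-08, err_5/err_4 = 3.556e-8/1.954e-4 = 0.000181986.
p ≈ ln(3.3099e-08)/ln(0.000181986) = -17.2238/-8.6116 ≈ 2.00.
So the convergence is quadratic (order 2).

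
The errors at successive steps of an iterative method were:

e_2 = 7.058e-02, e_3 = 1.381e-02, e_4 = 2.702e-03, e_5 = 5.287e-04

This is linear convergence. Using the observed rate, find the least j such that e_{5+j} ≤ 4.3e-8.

Rate ρ ≈ e_5/e_4 = 5.287e-04/2.702e-03 = 0.1957.
After j more steps, e_{5+j} ≈ 5.287e-04·ρ^j; need ρ^j ≤ 4.3e-8/5.287e-04 = 8.13316e-05.
j ≥ ln(8.13316e-05)/ln(0.1957) = -9.4170/-1.63117 = 5.773.
So 6 more iterations are needed.

6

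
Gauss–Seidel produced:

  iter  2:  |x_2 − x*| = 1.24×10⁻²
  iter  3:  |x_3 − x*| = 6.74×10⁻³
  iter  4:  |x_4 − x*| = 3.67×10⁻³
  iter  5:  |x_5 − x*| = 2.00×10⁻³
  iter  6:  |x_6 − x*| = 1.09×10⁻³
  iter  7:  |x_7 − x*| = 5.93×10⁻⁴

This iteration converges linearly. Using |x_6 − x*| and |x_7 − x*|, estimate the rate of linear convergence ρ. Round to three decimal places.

0.544

ρ ≈ |x_7 − x*|/|x_6 − x*| = 5.93×10⁻⁴/1.09×10⁻³ = 0.54404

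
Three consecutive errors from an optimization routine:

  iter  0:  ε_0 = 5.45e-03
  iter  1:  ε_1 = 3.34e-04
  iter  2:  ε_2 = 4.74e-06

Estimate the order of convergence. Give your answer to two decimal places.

p ≈ ln(ε_2/ε_1) / ln(ε_1/ε_0)
  = ln(4.74e-06/3.34e-04) / ln(3.34e-04/5.45e-03)
  = ln(0.0141916) / ln(0.0612844)
  = -4.25511 / -2.79223 ≈ 1.52391

1.52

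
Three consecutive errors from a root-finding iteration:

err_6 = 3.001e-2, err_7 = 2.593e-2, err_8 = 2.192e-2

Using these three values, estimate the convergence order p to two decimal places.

1.15

p ≈ ln(err_8/err_7) / ln(err_7/err_6)
  = ln(2.192e-2/2.593e-2) / ln(2.593e-2/3.001e-2)
  = ln(0.845353) / ln(0.864045)
  = -0.16800 / -0.14613 ≈ 1.14966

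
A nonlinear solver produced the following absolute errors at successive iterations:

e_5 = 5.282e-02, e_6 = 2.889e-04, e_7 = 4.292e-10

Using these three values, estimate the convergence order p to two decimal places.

2.58

p ≈ ln(e_7/e_6) / ln(e_6/e_5)
  = ln(4.292e-10/2.889e-04) / ln(2.889e-04/5.282e-02)
  = ln(1.48564e-06) / ln(0.00546952)
  = -13.41966 / -5.20856 ≈ 2.57646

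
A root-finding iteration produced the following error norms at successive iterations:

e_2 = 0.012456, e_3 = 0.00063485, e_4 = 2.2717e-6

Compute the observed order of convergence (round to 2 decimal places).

p ≈ ln(e_4/e_3) / ln(e_3/e_2)
  = ln(2.2717e-6/0.00063485) / ln(0.00063485/0.012456)
  = ln(0.00357833) / ln(0.0509674)
  = -5.63286 / -2.97657 ≈ 1.89240

1.89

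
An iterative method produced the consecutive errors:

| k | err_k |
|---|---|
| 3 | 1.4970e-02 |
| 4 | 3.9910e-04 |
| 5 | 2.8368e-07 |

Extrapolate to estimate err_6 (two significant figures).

First estimate the order: p ≈ ln(err_5/err_4) / ln(err_4/err_3) = ln(2.8368e-07/3.9910e-04)/ln(3.9910e-04/1.4970e-02) = ln(0.000710799)/ln(0.02666) ≈ 2.0000.
Then err_6 ≈ err_5·(err_5/err_4)^p = 2.8368e-07·(0.000710799)^2.0000 = 2.8368e-07·5.05235e-07 ≈ 1.433e-13.

1.4e-13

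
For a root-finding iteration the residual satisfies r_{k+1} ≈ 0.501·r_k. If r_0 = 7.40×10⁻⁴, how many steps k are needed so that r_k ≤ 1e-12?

After k steps, r_k ≈ 7.40×10⁻⁴·0.501^k.
Need 0.501^k ≤ 1e-12/7.40×10⁻⁴ = 1.35135e-09.
k ≥ ln(1.35135e-09)/ln(0.501) = -20.4222/-0.69115 = 29.548.
Smallest integer k = 30.

30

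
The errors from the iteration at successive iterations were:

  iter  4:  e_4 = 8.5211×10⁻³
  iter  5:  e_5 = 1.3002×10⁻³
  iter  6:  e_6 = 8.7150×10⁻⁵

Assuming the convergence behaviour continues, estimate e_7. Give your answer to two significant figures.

1.8e-6

First estimate the order: p ≈ ln(e_6/e_5) / ln(e_5/e_4) = ln(8.7150×10⁻⁵/1.3002×10⁻³)/ln(1.3002×10⁻³/8.5211×10⁻³) = ln(0.0670281)/ln(0.152586) ≈ 1.4376.
Then e_7 ≈ e_6·(e_6/e_5)^p = 8.7150×10⁻⁵·(0.0670281)^1.4376 = 8.7150×10⁻⁵·0.0205413 ≈ 1.79e-06.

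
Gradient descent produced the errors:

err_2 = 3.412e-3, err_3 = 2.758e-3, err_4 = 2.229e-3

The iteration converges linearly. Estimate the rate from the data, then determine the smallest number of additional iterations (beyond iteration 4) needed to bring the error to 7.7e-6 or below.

27

Rate ρ ≈ err_4/err_3 = 2.229e-3/2.758e-3 = 0.8082.
After j more steps, err_{4+j} ≈ 2.229e-3·ρ^j; need ρ^j ≤ 7.7e-6/2.229e-3 = 0.00345446.
j ≥ ln(0.00345446)/ln(0.8082) = -5.6681/-0.21295 = 26.617.
So 27 more iterations are needed.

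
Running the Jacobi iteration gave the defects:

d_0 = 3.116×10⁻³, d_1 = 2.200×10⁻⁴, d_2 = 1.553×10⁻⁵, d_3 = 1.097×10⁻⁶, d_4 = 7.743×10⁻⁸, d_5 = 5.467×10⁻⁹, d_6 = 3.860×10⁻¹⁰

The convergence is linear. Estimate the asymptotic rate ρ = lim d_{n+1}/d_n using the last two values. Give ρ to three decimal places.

ρ ≈ d_6/d_5 = 3.860×10⁻¹⁰/5.467×10⁻⁹ = 0.07061

0.071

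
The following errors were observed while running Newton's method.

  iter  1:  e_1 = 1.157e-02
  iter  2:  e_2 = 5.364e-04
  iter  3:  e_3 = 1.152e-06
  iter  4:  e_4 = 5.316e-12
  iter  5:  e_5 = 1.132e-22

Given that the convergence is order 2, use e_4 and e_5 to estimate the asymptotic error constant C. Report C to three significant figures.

4.01

C ≈ e_5 / e_4^2
  = 1.132e-22 / (5.316e-12)^2
  = 1.132e-22 / 2.82599e-23 ≈ 4.0057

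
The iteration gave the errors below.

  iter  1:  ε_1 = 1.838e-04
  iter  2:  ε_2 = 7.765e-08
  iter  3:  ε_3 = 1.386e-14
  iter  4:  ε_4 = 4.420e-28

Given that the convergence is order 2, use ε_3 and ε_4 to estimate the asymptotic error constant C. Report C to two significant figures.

2.3

C ≈ ε_4 / ε_3^2
  = 4.420e-28 / (1.386e-14)^2
  = 4.420e-28 / 1.921e-28 ≈ 2.3009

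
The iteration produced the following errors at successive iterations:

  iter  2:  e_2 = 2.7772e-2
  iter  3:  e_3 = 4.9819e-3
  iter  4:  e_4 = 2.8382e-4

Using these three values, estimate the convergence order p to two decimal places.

p ≈ ln(e_4/e_3) / ln(e_3/e_2)
  = ln(2.8382e-4/4.9819e-3) / ln(4.9819e-3/2.7772e-2)
  = ln(0.0569702) / ln(0.179386)
  = -2.86523 / -1.71822 ≈ 1.66756

1.67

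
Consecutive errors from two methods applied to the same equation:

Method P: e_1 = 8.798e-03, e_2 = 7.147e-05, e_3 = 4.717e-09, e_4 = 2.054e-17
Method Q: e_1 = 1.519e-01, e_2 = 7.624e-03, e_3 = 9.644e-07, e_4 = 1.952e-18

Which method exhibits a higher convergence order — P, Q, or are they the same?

Method P: p ≈ ln(2.054e-17/4.717e-09)/ln(4.717e-09/7.147e-05) ≈ 2.00.
Method Q: p ≈ ln(1.952e-18/9.644e-07)/ln(9.644e-07/7.624e-03) ≈ 3.00.
Method Q has the higher order (≈3.0 vs ≈2.0).

Q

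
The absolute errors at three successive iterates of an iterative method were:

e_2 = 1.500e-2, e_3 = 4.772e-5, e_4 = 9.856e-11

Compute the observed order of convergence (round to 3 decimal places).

p ≈ ln(e_4/e_3) / ln(e_3/e_2)
  = ln(9.856e-11/4.772e-5) / ln(4.772e-5/1.500e-2)
  = ln(2.06538e-06) / ln(0.00318133)
  = -13.090196 / -5.750456 ≈ 2.276375

2.276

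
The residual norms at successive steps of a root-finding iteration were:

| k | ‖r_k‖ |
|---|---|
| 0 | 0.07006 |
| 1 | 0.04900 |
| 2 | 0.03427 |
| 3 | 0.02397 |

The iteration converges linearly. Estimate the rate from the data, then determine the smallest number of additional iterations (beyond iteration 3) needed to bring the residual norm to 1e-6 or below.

29

Rate ρ ≈ ‖r_3‖/‖r_2‖ = 0.02397/0.03427 = 0.6994.
After j more steps, ‖r_{3+j}‖ ≈ 0.02397·ρ^j; need ρ^j ≤ 1e-6/0.02397 = 4.17188e-05.
j ≥ ln(4.17188e-05)/ln(0.6994) = -10.0846/-0.35753 = 28.206.
So 29 more iterations are needed.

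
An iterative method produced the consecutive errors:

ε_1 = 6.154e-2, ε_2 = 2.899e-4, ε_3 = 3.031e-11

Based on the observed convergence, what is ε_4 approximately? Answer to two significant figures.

3.5e-32

First estimate the order: p ≈ ln(ε_3/ε_2) / ln(ε_2/ε_1) = ln(3.031e-11/2.899e-4)/ln(2.899e-4/6.154e-2) = ln(1.04553e-07)/ln(0.00471076) ≈ 3.0000.
Then ε_4 ≈ ε_3·(ε_3/ε_2)^p = 3.031e-11·(1.04553e-07)^3.0000 = 3.031e-11·1.1429e-21 ≈ 3.464e-32.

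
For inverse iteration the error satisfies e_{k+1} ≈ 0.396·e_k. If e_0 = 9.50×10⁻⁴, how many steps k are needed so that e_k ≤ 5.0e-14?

After k steps, e_k ≈ 9.50×10⁻⁴·0.396^k.
Need 0.396^k ≤ 5.0e-14/9.50×10⁻⁴ = 5.26316e-11.
k ≥ ln(5.26316e-11)/ln(0.396) = -23.6677/-0.92634 = 25.550.
Smallest integer k = 26.

26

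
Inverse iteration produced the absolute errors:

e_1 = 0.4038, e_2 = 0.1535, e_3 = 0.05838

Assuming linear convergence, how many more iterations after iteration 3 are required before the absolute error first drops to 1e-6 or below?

Rate ρ ≈ e_3/e_2 = 0.05838/0.1535 = 0.3803.
After j more steps, e_{3+j} ≈ 0.05838·ρ^j; need ρ^j ≤ 1e-6/0.05838 = 1.71292e-05.
j ≥ ln(1.71292e-05)/ln(0.3803) = -10.9747/-0.96679 = 11.352.
So 12 more iterations are needed.

12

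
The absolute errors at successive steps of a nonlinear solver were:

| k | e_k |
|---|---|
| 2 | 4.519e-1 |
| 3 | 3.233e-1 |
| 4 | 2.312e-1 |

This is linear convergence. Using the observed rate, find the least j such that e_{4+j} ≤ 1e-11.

72

Rate ρ ≈ e_4/e_3 = 2.312e-1/3.233e-1 = 0.7151.
After j more steps, e_{4+j} ≈ 2.312e-1·ρ^j; need ρ^j ≤ 1e-11/2.312e-1 = 4.32526e-11.
j ≥ ln(4.32526e-11)/ln(0.7151) = -23.8640/-0.33533 = 71.166.
So 72 more iterations are needed.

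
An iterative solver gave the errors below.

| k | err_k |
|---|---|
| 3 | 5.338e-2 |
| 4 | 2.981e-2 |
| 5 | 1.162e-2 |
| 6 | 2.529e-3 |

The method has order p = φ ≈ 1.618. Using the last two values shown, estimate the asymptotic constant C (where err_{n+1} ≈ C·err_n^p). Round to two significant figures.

C ≈ err_6 / err_5^1.618
  = 2.529e-3 / (1.162e-2)^1.618
  = 2.529e-3 / 0.000740463 ≈ 3.4154

3.4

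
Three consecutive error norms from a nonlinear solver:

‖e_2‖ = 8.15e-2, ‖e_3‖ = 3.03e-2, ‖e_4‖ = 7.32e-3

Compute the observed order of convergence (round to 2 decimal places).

1.44

p ≈ ln(‖e_4‖/‖e_3‖) / ln(‖e_3‖/‖e_2‖)
  = ln(7.32e-3/3.03e-2) / ln(3.03e-2/8.15e-2)
  = ln(0.241584) / ln(0.371779)
  = -1.42054 / -0.98946 ≈ 1.43567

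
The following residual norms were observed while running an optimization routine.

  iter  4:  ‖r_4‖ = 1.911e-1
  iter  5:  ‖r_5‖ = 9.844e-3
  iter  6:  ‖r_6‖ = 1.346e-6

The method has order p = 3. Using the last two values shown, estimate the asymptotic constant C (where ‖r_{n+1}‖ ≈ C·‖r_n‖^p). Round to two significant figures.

C ≈ ‖r_6‖ / ‖r_5‖^3
  = 1.346e-6 / (9.844e-3)^3
  = 1.346e-6 / 9.53926e-07 ≈ 1.411

1.4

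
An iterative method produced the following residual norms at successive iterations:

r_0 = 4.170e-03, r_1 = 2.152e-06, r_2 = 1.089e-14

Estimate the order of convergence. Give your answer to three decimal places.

p ≈ ln(r_2/r_1) / ln(r_1/r_0)
  = ln(1.089e-14/2.152e-06) / ln(2.152e-06/4.170e-03)
  = ln(5.06041e-09) / ln(0.000516067)
  = -19.101818 / -7.569274 ≈ 2.523600

2.524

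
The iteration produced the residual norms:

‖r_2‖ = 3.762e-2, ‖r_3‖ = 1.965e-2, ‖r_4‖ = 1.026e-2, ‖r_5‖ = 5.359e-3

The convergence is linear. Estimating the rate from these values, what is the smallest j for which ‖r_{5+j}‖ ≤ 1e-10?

28

Rate ρ ≈ ‖r_5‖/‖r_4‖ = 5.359e-3/1.026e-2 = 0.5223.
After j more steps, ‖r_{5+j}‖ ≈ 5.359e-3·ρ^j; need ρ^j ≤ 1e-10/5.359e-3 = 1.86602e-08.
j ≥ ln(1.86602e-08)/ln(0.5223) = -17.7969/-0.64951 = 27.401.
So 28 more iterations are needed.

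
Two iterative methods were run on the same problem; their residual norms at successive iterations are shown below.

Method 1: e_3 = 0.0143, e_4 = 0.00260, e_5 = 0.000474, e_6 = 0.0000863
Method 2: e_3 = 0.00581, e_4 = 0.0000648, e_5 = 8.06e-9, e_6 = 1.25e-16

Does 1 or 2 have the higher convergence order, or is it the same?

Method 1: p ≈ ln(0.0000863/0.000474)/ln(0.000474/0.00260) ≈ 1.00.
Method 2: p ≈ ln(1.25e-16/8.06e-9)/ln(8.06e-9/0.0000648) ≈ 2.00.
Method 2 has the higher order (≈2.0 vs ≈1.0).

2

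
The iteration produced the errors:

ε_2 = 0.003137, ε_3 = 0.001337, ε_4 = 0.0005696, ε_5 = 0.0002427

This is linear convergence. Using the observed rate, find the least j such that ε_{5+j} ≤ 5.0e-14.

Rate ρ ≈ ε_5/ε_4 = 0.0002427/0.0005696 = 0.4261.
After j more steps, ε_{5+j} ≈ 0.0002427·ρ^j; need ρ^j ≤ 5.0e-14/0.0002427 = 2.06016e-10.
j ≥ ln(2.06016e-10)/ln(0.4261) = -22.3031/-0.85308 = 26.144.
So 27 more iterations are needed.

27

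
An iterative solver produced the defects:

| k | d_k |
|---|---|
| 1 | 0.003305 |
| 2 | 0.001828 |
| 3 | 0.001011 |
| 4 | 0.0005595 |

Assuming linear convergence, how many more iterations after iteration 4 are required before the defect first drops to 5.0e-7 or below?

Rate ρ ≈ d_4/d_3 = 0.0005595/0.001011 = 0.5534.
After j more steps, d_{4+j} ≈ 0.0005595·ρ^j; need ρ^j ≤ 5.0e-7/0.0005595 = 0.000893655.
j ≥ ln(0.000893655)/ln(0.5534) = -7.0202/-0.59167 = 11.865.
So 12 more iterations are needed.

12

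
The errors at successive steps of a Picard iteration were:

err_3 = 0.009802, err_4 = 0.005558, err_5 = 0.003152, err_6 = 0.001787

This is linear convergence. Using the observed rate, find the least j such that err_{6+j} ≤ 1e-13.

Rate ρ ≈ err_6/err_5 = 0.001787/0.003152 = 0.5669.
After j more steps, err_{6+j} ≈ 0.001787·ρ^j; need ρ^j ≤ 1e-13/0.001787 = 5.59597e-11.
j ≥ ln(5.59597e-11)/ln(0.5669) = -23.6064/-0.56757 = 41.592.
So 42 more iterations are needed.

42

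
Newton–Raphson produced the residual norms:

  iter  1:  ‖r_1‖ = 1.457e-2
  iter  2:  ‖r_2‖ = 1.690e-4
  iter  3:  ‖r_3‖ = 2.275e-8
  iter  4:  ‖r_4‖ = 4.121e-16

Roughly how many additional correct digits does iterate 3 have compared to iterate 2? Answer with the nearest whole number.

4

Digits gained ≈ log₁₀(‖r_2‖/‖r_3‖) = log₁₀(1.690e-4/2.275e-8) = log₁₀(7428.57) ≈ 3.871.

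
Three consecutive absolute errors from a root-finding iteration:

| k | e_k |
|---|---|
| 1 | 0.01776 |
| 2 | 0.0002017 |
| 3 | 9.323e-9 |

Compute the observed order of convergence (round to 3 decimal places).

2.229

p ≈ ln(e_3/e_2) / ln(e_2/e_1)
  = ln(9.323e-9/0.0002017) / ln(0.0002017/0.01776)
  = ln(4.62221e-05) / ln(0.011357)
  = -9.982053 / -4.477921 ≈ 2.229171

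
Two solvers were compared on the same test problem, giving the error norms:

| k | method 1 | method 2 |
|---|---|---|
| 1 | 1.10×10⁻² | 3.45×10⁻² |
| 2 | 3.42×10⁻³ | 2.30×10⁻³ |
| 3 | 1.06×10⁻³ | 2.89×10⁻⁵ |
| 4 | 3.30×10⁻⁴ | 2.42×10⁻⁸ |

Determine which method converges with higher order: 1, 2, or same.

2

Method 1: p ≈ ln(3.30×10⁻⁴/1.06×10⁻³)/ln(1.06×10⁻³/3.42×10⁻³) ≈ 1.00.
Method 2: p ≈ ln(2.42×10⁻⁸/2.89×10⁻⁵)/ln(2.89×10⁻⁵/2.30×10⁻³) ≈ 1.62.
Method 2 has the higher order (≈1.6 vs ≈1.0).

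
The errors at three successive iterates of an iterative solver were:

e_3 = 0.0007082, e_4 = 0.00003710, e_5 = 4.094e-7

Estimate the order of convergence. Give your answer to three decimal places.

1.528

p ≈ ln(e_5/e_4) / ln(e_4/e_3)
  = ln(4.094e-7/0.00003710) / ln(0.00003710/0.0007082)
  = ln(0.011035) / ln(0.0523863)
  = -4.506683 / -2.949110 ≈ 1.528150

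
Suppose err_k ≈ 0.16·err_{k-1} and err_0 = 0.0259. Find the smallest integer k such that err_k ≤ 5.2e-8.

8

After k steps, err_k ≈ 0.0259·0.16^k.
Need 0.16^k ≤ 5.2e-8/0.0259 = 2.00772e-06.
k ≥ ln(2.00772e-06)/ln(0.16) = -13.1185/-1.83258 = 7.158.
Smallest integer k = 8.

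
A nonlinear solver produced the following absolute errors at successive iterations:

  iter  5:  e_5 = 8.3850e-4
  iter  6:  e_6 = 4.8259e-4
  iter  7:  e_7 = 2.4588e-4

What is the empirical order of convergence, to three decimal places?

1.221

p ≈ ln(e_7/e_6) / ln(e_6/e_5)
  = ln(2.4588e-4/4.8259e-4) / ln(4.8259e-4/8.3850e-4)
  = ln(0.509501) / ln(0.57554)
  = -0.674323 / -0.552447 ≈ 1.220611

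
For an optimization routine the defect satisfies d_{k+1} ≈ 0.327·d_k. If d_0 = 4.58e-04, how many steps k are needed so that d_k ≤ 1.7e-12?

After k steps, d_k ≈ 4.58e-04·0.327^k.
Need 0.327^k ≤ 1.7e-12/4.58e-04 = 3.71179e-09.
k ≥ ln(3.71179e-09)/ln(0.327) = -19.4118/-1.11780 = 17.366.
Smallest integer k = 18.

18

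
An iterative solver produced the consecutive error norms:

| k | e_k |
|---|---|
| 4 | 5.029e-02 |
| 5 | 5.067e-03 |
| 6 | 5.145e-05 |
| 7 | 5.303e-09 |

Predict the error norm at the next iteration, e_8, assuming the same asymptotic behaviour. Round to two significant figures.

First estimate the order: p ≈ ln(e_7/e_6) / ln(e_6/e_5) = ln(5.303e-09/5.145e-05)/ln(5.145e-05/5.067e-03) = ln(0.000103071)/ln(0.0101539) ≈ 2.0001.
Then e_8 ≈ e_7·(e_7/e_6)^p = 5.303e-09·(0.000103071)^2.0001 = 5.303e-09·1.06139e-08 ≈ 5.629e-17.

5.6e-17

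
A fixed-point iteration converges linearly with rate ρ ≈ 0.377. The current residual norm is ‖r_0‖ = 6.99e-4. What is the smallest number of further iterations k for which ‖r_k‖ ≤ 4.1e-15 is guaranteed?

27

After k steps, ‖r_k‖ ≈ 6.99e-4·0.377^k.
Need 0.377^k ≤ 4.1e-15/6.99e-4 = 5.86552e-12.
k ≥ ln(5.86552e-12)/ln(0.377) = -25.8619/-0.97551 = 26.511.
Smallest integer k = 27.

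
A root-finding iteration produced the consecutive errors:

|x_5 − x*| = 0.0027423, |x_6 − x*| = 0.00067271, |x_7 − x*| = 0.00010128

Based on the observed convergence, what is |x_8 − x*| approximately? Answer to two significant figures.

First estimate the order: p ≈ ln(|x_7 − x*|/|x_6 − x*|) / ln(|x_6 − x*|/|x_5 − x*|) = ln(0.00010128/0.00067271)/ln(0.00067271/0.0027423) = ln(0.150555)/ln(0.245309) ≈ 1.3474.
Then |x_8 − x*| ≈ |x_7 − x*|·(|x_7 − x*|/|x_6 − x*|)^p = 0.00010128·(0.150555)^1.3474 = 0.00010128·0.0779878 ≈ 7.899e-06.

7.9e-6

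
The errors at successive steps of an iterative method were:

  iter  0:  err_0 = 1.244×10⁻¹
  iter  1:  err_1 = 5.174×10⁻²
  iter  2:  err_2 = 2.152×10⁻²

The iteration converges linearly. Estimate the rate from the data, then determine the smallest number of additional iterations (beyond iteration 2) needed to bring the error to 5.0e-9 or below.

Rate ρ ≈ err_2/err_1 = 2.152×10⁻²/5.174×10⁻² = 0.4159.
After j more steps, err_{2+j} ≈ 2.152×10⁻²·ρ^j; need ρ^j ≤ 5.0e-9/2.152×10⁻² = 2.32342e-07.
j ≥ ln(2.32342e-07)/ln(0.4159) = -15.2751/-0.87731 = 17.411.
So 18 more iterations are needed.

18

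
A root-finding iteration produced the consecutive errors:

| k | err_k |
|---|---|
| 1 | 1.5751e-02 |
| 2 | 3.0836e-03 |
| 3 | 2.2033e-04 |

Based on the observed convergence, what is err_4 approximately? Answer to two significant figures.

First estimate the order: p ≈ ln(err_3/err_2) / ln(err_2/err_1) = ln(2.2033e-04/3.0836e-03)/ln(3.0836e-03/1.5751e-02) = ln(0.0714522)/ln(0.195772) ≈ 1.6181.
Then err_4 ≈ err_3·(err_3/err_2)^p = 2.2033e-04·(0.0714522)^1.6181 = 2.2033e-04·0.0139856 ≈ 3.081e-06.

3.1e-6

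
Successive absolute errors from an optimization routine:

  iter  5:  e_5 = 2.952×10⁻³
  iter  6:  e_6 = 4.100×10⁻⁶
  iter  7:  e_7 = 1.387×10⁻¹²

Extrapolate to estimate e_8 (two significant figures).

3.1e-27

First estimate the order: p ≈ ln(e_7/e_6) / ln(e_6/e_5) = ln(1.387×10⁻¹²/4.100×10⁻⁶)/ln(4.100×10⁻⁶/2.952×10⁻³) = ln(3.38293e-07)/ln(0.00138889) ≈ 2.2646.
Then e_8 ≈ e_7·(e_7/e_6)^p = 1.387×10⁻¹²·(3.38293e-07)^2.2646 = 1.387×10⁻¹²·2.22043e-15 ≈ 3.08e-27.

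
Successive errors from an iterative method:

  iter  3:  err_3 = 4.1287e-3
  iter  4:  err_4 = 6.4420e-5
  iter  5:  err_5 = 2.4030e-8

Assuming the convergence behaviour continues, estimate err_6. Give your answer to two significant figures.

First estimate the order: p ≈ ln(err_5/err_4) / ln(err_4/err_3) = ln(2.4030e-8/6.4420e-5)/ln(6.4420e-5/4.1287e-3) = ln(0.000373021)/ln(0.015603) ≈ 1.8974.
Then err_6 ≈ err_5·(err_5/err_4)^p = 2.4030e-8·(0.000373021)^1.8974 = 2.4030e-8·3.12757e-07 ≈ 7.516e-15.

7.5e-15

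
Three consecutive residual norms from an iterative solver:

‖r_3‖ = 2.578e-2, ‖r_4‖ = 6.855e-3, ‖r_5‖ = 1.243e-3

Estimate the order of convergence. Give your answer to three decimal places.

p ≈ ln(‖r_5‖/‖r_4‖) / ln(‖r_4‖/‖r_3‖)
  = ln(1.243e-3/6.855e-3) / ln(6.855e-3/2.578e-2)
  = ln(0.181327) / ln(0.265904)
  = -1.707453 / -1.324620 ≈ 1.289013

1.289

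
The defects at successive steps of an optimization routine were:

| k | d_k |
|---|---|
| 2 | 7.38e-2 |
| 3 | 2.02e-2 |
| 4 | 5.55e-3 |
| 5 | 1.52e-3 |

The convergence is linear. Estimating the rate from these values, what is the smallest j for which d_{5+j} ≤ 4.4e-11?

Rate ρ ≈ d_5/d_4 = 1.52e-3/5.55e-3 = 0.2739.
After j more steps, d_{5+j} ≈ 1.52e-3·ρ^j; need ρ^j ≤ 4.4e-11/1.52e-3 = 2.89474e-08.
j ≥ ln(2.89474e-08)/ln(0.2739) = -17.3578/-1.29499 = 13.404.
So 14 more iterations are needed.

14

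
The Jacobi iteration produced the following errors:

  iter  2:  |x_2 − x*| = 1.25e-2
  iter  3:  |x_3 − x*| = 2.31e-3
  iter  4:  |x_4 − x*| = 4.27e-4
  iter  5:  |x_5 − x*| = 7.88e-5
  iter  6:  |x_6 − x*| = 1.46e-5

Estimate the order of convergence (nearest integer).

Consecutive ratios: |x_6 − x*|/|x_5 − x*| = 1.46e-5/7.88e-5 = 0.185279, |x_5 − x*|/|x_4 − x*| = 7.88e-5/4.27e-4 = 0.184543.
p ≈ ln(0.185279)/ln(0.184543) = -1.6859/-1.6899 ≈ 1.00.
So the convergence is linear (order 1).

1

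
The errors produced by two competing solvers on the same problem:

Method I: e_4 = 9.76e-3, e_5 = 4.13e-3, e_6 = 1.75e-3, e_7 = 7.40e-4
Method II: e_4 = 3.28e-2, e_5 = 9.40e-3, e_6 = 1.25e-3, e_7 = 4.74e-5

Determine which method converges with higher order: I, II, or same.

II

Method I: p ≈ ln(7.40e-4/1.75e-3)/ln(1.75e-3/4.13e-3) ≈ 1.00.
Method II: p ≈ ln(4.74e-5/1.25e-3)/ln(1.25e-3/9.40e-3) ≈ 1.62.
Method II has the higher order (≈1.6 vs ≈1.0).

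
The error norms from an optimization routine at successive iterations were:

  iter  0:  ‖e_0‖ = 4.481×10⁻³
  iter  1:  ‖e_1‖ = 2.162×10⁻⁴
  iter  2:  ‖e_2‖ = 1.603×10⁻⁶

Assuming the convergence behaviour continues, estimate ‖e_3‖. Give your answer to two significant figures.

First estimate the order: p ≈ ln(‖e_2‖/‖e_1‖) / ln(‖e_1‖/‖e_0‖) = ln(1.603×10⁻⁶/2.162×10⁻⁴)/ln(2.162×10⁻⁴/4.481×10⁻³) = ln(0.00741443)/ln(0.0482482) ≈ 1.6178.
Then ‖e_3‖ ≈ ‖e_2‖·(‖e_2‖/‖e_1‖)^p = 1.603×10⁻⁶·(0.00741443)^1.6178 = 1.603×10⁻⁶·0.000358271 ≈ 5.743e-10.

5.7e-10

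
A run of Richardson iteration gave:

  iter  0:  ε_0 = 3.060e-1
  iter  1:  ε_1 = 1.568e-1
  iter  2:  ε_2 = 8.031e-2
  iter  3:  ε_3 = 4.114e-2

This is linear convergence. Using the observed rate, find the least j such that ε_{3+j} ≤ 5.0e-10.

Rate ρ ≈ ε_3/ε_2 = 4.114e-2/8.031e-2 = 0.5123.
After j more steps, ε_{3+j} ≈ 4.114e-2·ρ^j; need ρ^j ≤ 5.0e-10/4.114e-2 = 1.21536e-08.
j ≥ ln(1.21536e-08)/ln(0.5123) = -18.2256/-0.66884 = 27.250.
So 28 more iterations are needed.

28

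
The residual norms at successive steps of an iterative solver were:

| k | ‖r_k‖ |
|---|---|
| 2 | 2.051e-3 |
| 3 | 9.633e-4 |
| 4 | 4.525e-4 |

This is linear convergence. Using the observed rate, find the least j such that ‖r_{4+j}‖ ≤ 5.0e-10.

Rate ρ ≈ ‖r_4‖/‖r_3‖ = 4.525e-4/9.633e-4 = 0.4697.
After j more steps, ‖r_{4+j}‖ ≈ 4.525e-4·ρ^j; need ρ^j ≤ 5.0e-10/4.525e-4 = 1.10497e-06.
j ≥ ln(1.10497e-06)/ln(0.4697) = -13.7157/-0.75566 = 18.151.
So 19 more iterations are needed.

19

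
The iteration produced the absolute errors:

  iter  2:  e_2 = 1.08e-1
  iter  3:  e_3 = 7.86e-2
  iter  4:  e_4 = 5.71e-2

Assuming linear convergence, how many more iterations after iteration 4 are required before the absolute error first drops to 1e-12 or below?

78

Rate ρ ≈ e_4/e_3 = 5.71e-2/7.86e-2 = 0.7265.
After j more steps, e_{4+j} ≈ 5.71e-2·ρ^j; need ρ^j ≤ 1e-12/5.71e-2 = 1.75131e-11.
j ≥ ln(1.75131e-11)/ln(0.7265) = -24.7681/-0.31952 = 77.517.
So 78 more iterations are needed.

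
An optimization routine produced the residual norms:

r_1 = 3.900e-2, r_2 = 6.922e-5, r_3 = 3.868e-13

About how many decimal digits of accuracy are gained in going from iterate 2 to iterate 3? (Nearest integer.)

8

Digits gained ≈ log₁₀(r_2/r_3) = log₁₀(6.922e-5/3.868e-13) = log₁₀(1.78956e+08) ≈ 8.253.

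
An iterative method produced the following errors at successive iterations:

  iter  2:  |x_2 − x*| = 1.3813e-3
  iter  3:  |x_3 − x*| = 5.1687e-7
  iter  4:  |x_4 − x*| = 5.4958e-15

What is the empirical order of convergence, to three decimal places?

2.327

p ≈ ln(|x_4 − x*|/|x_3 − x*|) / ln(|x_3 − x*|/|x_2 − x*|)
  = ln(5.4958e-15/5.1687e-7) / ln(5.1687e-7/1.3813e-3)
  = ln(1.06328e-08) / ln(0.000374191)
  = -18.359322 / -7.890744 ≈ 2.326691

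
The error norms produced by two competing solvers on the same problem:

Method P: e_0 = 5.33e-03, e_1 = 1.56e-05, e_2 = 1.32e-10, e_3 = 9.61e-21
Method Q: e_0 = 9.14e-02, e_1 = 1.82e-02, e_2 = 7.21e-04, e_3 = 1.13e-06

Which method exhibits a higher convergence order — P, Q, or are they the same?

same

Method P: p ≈ ln(9.61e-21/1.32e-10)/ln(1.32e-10/1.56e-05) ≈ 2.00.
Method Q: p ≈ ln(1.13e-06/7.21e-04)/ln(7.21e-04/1.82e-02) ≈ 2.00.
Both orders ≈ 2.0 — effectively the same.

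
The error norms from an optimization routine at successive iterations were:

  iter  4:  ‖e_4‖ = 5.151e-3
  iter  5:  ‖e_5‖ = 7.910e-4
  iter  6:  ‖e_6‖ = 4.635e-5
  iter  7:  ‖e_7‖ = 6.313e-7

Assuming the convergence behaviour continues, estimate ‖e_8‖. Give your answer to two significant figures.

First estimate the order: p ≈ ln(‖e_7‖/‖e_6‖) / ln(‖e_6‖/‖e_5‖) = ln(6.313e-7/4.635e-5)/ln(4.635e-5/7.910e-4) = ln(0.0136203)/ln(0.0585967) ≈ 1.5143.
Then ‖e_8‖ ≈ ‖e_7‖·(‖e_7‖/‖e_6‖)^p = 6.313e-7·(0.0136203)^1.5143 = 6.313e-7·0.00149485 ≈ 9.437e-10.

9.4e-10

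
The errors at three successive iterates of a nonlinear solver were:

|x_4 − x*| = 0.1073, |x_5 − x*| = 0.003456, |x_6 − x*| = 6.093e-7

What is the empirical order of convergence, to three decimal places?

p ≈ ln(|x_6 − x*|/|x_5 − x*|) / ln(|x_5 − x*|/|x_4 − x*|)
  = ln(6.093e-7/0.003456) / ln(0.003456/0.1073)
  = ln(0.000176302) / ln(0.0322088)
  = -8.643312 / -3.435516 ≈ 2.515870

2.516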